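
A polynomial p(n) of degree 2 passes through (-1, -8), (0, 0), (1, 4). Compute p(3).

Write p(n) = an^2 + bn + c. Substituting each data point gives a linear system:
  a - b + c = -8
  c = 0
  a + b + c = 4
Solving the system yields a = -2, b = 6, c = 0.
So p(n) = -2n^2 + 6n.
Then p(3) = 0.

0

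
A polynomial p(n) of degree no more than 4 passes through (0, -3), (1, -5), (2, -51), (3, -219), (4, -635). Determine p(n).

p(n) = -2n^4 - n^3 - 5n^2 + 6n - 3

Write p(n) = an^4 + bn^3 + cn^2 + dn + e. Substituting each data point gives a linear system:
  e = -3
  a + b + c + d + e = -5
  16a + 8b + 4c + 2d + e = -51
  81a + 27b + 9c + 3d + e = -219
  256a + 64b + 16c + 4d + e = -635
Solving the system yields a = -2, b = -1, c = -5, d = 6, e = -3.
So p(n) = -2n^4 - n^3 - 5n^2 + 6n - 3.
Check: p(2) = -51. ✓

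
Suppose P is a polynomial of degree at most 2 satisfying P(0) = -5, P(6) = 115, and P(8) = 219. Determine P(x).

P(x) = 4x^2 - 4x - 5

Using the Lagrange interpolation formula with nodes 0, 6, 8:
  L_0(x) = (x - 6)(x - 8) / 48
  L_1(x) = x(x - 8) / -12
  L_2(x) = x(x - 6) / 16
Then P(x) = -5·L_0(x) + 115·L_1(x) + 219·L_2(x).
Expanding and collecting terms gives P(x) = 4x^2 - 4x - 5.
Check: P(8) = 219. ✓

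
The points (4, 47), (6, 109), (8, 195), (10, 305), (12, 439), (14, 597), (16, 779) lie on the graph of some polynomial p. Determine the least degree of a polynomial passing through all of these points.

Forward differences of the values at n = 4, 6, 8, 10, 12, 14, 16:
  p  : 47  109  195  305  439  597  779
  Δ  : 62  86  110  134  158  182
  Δ^2: 24  24  24  24  24
  Δ^3: 0  0  0  0
  Δ^4: 0  0  0
  Δ^5: 0  0
  Δ^6: 0
The second differences are constant (24) and nonzero, while all higher differences vanish, so the minimal degree is 2.

2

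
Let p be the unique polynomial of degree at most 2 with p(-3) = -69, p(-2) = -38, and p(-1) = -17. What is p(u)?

Using the Lagrange interpolation formula with nodes -3, -2, -1:
  L_0(u) = (u + 2)(u + 1) / 2
  L_1(u) = (u + 3)(u + 1) / -1
  L_2(u) = (u + 3)(u + 2) / 2
Then p(u) = -69·L_0(u) - 38·L_1(u) - 17·L_2(u).
Expanding and collecting terms gives p(u) = -5u² + 6u - 6.
Check: p(-1) = -17. ✓

p(u) = -5u^2 + 6u - 6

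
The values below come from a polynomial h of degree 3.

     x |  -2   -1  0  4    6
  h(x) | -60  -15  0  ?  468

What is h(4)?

120

The 4 known points determine the degree-3 polynomial uniquely.
Write h(x) = ax^3 + bx^2 + cx + d. Substituting each data point gives a linear system:
  -8a + 4b - 2c + d = -60
  -a + b - c + d = -15
  d = 0
  216a + 36b + 6c + d = 468
Solving the system yields a = 3, b = -6, c = 6, d = 0.
So h(x) = 3x³ - 6x² + 6x.
Then h(4) = 120.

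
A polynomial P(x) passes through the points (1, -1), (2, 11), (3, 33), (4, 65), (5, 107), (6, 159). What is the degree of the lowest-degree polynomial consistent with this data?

2

Forward differences of the values at x = 1, 2, 3, 4, 5, 6:
  P  : -1  11  33  65  107  159
  Δ  : 12  22  32  42  52
  Δ^2: 10  10  10  10
  Δ^3: 0  0  0
  Δ^4: 0  0
  Δ^5: 0
The second differences are constant (10) and nonzero, while all higher differences vanish, so the minimal degree is 2.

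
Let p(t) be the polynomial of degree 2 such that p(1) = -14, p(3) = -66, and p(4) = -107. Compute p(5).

-158

Write p(t) = at^2 + bt + c. Substituting each data point gives a linear system:
  a + b + c = -14
  9a + 3b + c = -66
  16a + 4b + c = -107
Solving the system yields a = -5, b = -6, c = -3.
So p(t) = -5t² - 6t - 3.
Then p(5) = -158.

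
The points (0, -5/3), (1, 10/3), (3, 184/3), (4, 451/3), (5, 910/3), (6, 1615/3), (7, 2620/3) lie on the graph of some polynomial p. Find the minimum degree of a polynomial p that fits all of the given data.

3

Divided differences on the nodes 0, 1, 3, 4, 5, 6, 7:
  order 0: -5/3  10/3  184/3  451/3  910/3  1615/3  2620/3
  order 1: 5  29  89  153  235  335
  order 2: 8  20  32  41  50
  order 3: 3  3  3  3
  order 4: 0  0  0
  order 5: 0  0
  order 6: 0
The order-3 divided differences are all 3 (nonzero) and every higher order vanishes, so the data lies on a polynomial of degree exactly 3.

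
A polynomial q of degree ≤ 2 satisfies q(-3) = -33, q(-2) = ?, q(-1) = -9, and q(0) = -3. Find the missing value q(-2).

On equispaced nodes a degree-2 polynomial has vanishing third forward difference, so
  - q(-3) + 3·q(-2) - 3·q(-1) + q(0) = 0.
Substituting the known values and solving for q(-2):
  3·q(-2) = -57
  q(-2) = -19.

-19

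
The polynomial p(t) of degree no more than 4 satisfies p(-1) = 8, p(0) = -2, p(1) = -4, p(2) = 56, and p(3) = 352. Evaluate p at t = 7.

11576

Using the Lagrange interpolation formula with nodes -1, 0, 1, 2, 3:
  L_0(t) = t(t - 1)(t - 2)(t - 3) / 24
  L_1(t) = (t + 1)(t - 1)(t - 2)(t - 3) / -6
  L_2(t) = (t + 1)t(t - 2)(t - 3) / 4
  L_3(t) = (t + 1)t(t - 1)(t - 3) / -6
  L_4(t) = (t + 1)t(t - 1)(t - 2) / 24
Then p(t) = 8·L_0(t) - 2·L_1(t) - 4·L_2(t) + 56·L_3(t) + 352·L_4(t).
Expanding and collecting terms gives p(t) = 5t⁴ - t³ - t² - 5t - 2.
Evaluating at t = 7: p(7) = 11576.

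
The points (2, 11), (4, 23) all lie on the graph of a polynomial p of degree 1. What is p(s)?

p(s) = 6s - 1

Write p(s) = as + b. Substituting each data point gives a linear system:
  2a + b = 11
  4a + b = 23
Solving the system yields a = 6, b = -1.
So p(s) = 6s - 1.
Check: p(4) = 23. ✓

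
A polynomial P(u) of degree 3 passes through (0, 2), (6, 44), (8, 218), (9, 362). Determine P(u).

P(u) = u^3 - 4u^2 - 5u + 2

Write P(u) = au^3 + bu^2 + cu + d. Substituting each data point gives a linear system:
  d = 2
  216a + 36b + 6c + d = 44
  512a + 64b + 8c + d = 218
  729a + 81b + 9c + d = 362
Solving the system yields a = 1, b = -4, c = -5, d = 2.
So P(u) = u^3 - 4u^2 - 5u + 2.
Check: P(0) = 2. ✓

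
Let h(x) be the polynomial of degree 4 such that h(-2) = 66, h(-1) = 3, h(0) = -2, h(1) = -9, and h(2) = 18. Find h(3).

Using the Lagrange interpolation formula with nodes -2, -1, 0, 1, 2:
  L_0(x) = (x + 1)x(x - 1)(x - 2) / 24
  L_1(x) = (x + 2)x(x - 1)(x - 2) / -6
  L_2(x) = (x + 2)(x + 1)(x - 1)(x - 2) / 4
  L_3(x) = (x + 2)(x + 1)x(x - 2) / -6
  L_4(x) = (x + 2)(x + 1)x(x - 1) / 24
Then h(x) = 66·L_0(x) + 3·L_1(x) - 2·L_2(x) - 9·L_3(x) + 18·L_4(x).
Expanding and collecting terms gives h(x) = 4x^4 - 2x^3 - 5x^2 - 4x - 2.
Evaluating at x = 3: h(3) = 211.

211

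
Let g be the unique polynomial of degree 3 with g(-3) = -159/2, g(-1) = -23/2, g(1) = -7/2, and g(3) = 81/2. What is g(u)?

g(u) = 2u^3 - (3/2)u^2 + 2u - 6

Write g(u) = au^3 + bu^2 + cu + d. Substituting each data point gives a linear system:
  -27a + 9b - 3c + d = -159/2
  -a + b - c + d = -23/2
  a + b + c + d = -7/2
  27a + 9b + 3c + d = 81/2
Solving the system yields a = 2, b = -3/2, c = 2, d = -6.
So g(u) = 2u³ - (3/2)u² + 2u - 6.
Check: g(-1) = -23/2. ✓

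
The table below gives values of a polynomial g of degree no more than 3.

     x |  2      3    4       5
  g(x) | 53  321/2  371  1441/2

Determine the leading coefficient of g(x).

Write g(x) = ax^3 + bx^2 + cx + d. Substituting each data point gives a linear system:
  8a + 4b + 2c + d = 53
  27a + 9b + 3c + d = 321/2
  64a + 16b + 4c + d = 371
  125a + 25b + 5c + d = 1441/2
Solving the system yields a = 6, b = -5/2, c = 6, d = 3.
So g(x) = 6x^3 - (5/2)x^2 + 6x + 3.
The leading coefficient is 6.

6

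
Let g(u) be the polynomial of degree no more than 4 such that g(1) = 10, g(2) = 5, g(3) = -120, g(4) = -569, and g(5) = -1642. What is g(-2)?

Using the Lagrange interpolation formula with nodes 1, 2, 3, 4, 5:
  L_0(u) = (u - 2)(u - 3)(u - 4)(u - 5) / 24
  L_1(u) = (u - 1)(u - 3)(u - 4)(u - 5) / -6
  L_2(u) = (u - 1)(u - 2)(u - 4)(u - 5) / 4
  L_3(u) = (u - 1)(u - 2)(u - 3)(u - 5) / -6
  L_4(u) = (u - 1)(u - 2)(u - 3)(u - 4) / 24
Then g(u) = 10·L_0(u) + 5·L_1(u) - 120·L_2(u) - 569·L_3(u) - 1642·L_4(u).
Expanding and collecting terms gives g(u) = -4u^4 + 6u^3 + 4u^2 + u + 3.
Evaluating at u = -2: g(-2) = -95.

-95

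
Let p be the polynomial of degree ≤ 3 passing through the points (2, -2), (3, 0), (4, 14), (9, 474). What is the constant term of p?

Write p(x) = ax^3 + bx^2 + cx + d. Substituting each data point gives a linear system:
  8a + 4b + 2c + d = -2
  27a + 9b + 3c + d = 0
  64a + 16b + 4c + d = 14
  729a + 81b + 9c + d = 474
Solving the system yields a = 1, b = -3, c = -2, d = 6.
So p(x) = x^3 - 3x^2 - 2x + 6.
The constant term is 6.

6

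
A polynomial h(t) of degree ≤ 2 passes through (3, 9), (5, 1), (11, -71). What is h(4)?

Using the Lagrange interpolation formula with nodes 3, 5, 11:
  L_0(t) = (t - 5)(t - 11) / 16
  L_1(t) = (t - 3)(t - 11) / -12
  L_2(t) = (t - 3)(t - 5) / 48
Then h(t) = 9·L_0(t) + 1·L_1(t) - 71·L_2(t).
Expanding and collecting terms gives h(t) = -t² + 4t + 6.
Evaluating at t = 4: h(4) = 6.

6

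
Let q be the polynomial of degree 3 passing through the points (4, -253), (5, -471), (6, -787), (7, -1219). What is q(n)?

q(n) = -3n^3 - 4n^2 + n - 1

Write q(n) = an^3 + bn^2 + cn + d. Substituting each data point gives a linear system:
  64a + 16b + 4c + d = -253
  125a + 25b + 5c + d = -471
  216a + 36b + 6c + d = -787
  343a + 49b + 7c + d = -1219
Solving the system yields a = -3, b = -4, c = 1, d = -1.
So q(n) = -3n^3 - 4n^2 + n - 1.
Check: q(5) = -471. ✓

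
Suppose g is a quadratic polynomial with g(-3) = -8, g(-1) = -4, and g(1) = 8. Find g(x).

g(x) = x^2 + 6x + 1

Write g(x) = ax^2 + bx + c. Substituting each data point gives a linear system:
  9a - 3b + c = -8
  a - b + c = -4
  a + b + c = 8
Solving the system yields a = 1, b = 6, c = 1.
So g(x) = x² + 6x + 1.
Check: g(-3) = -8. ✓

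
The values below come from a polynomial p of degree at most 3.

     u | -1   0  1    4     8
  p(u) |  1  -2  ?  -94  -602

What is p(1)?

-7

The 4 known points determine the degree-3 polynomial uniquely.
Write p(u) = au^3 + bu^2 + cu + d. Substituting each data point gives a linear system:
  -a + b - c + d = 1
  d = -2
  64a + 16b + 4c + d = -94
  512a + 64b + 8c + d = -602
Solving the system yields a = -1, b = -1, c = -3, d = -2.
So p(u) = -u^3 - u^2 - 3u - 2.
Then p(1) = -7.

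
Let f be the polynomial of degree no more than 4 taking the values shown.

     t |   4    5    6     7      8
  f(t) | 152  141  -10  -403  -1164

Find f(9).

-2443

Using the Lagrange interpolation formula with nodes 4, 5, 6, 7, 8:
  L_0(t) = (t - 5)(t - 6)(t - 7)(t - 8) / 24
  L_1(t) = (t - 4)(t - 6)(t - 7)(t - 8) / -6
  L_2(t) = (t - 4)(t - 5)(t - 7)(t - 8) / 4
  L_3(t) = (t - 4)(t - 5)(t - 6)(t - 8) / -6
  L_4(t) = (t - 4)(t - 5)(t - 6)(t - 7) / 24
Then f(t) = 152·L_0(t) + 141·L_1(t) - 10·L_2(t) - 403·L_3(t) - 1164·L_4(t).
Expanding and collecting terms gives f(t) = -t^4 + 5t^3 + 6t^2 - t - 4.
Evaluating at t = 9: f(9) = -2443.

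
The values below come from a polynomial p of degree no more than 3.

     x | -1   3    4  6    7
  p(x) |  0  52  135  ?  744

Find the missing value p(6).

The 4 known points determine the degree-3 polynomial uniquely.
Write p(x) = ax^3 + bx^2 + cx + d. Substituting each data point gives a linear system:
  -a + b - c + d = 0
  27a + 9b + 3c + d = 52
  64a + 16b + 4c + d = 135
  343a + 49b + 7c + d = 744
Solving the system yields a = 2, b = 2, c = -5, d = -5.
So p(x) = 2x³ + 2x² - 5x - 5.
Then p(6) = 469.

469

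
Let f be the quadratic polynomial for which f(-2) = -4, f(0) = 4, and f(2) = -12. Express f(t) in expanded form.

Write f(t) = at^2 + bt + c. Substituting each data point gives a linear system:
  4a - 2b + c = -4
  c = 4
  4a + 2b + c = -12
Solving the system yields a = -3, b = -2, c = 4.
So f(t) = -3t^2 - 2t + 4.
Check: f(-2) = -4. ✓

f(t) = -3t^2 - 2t + 4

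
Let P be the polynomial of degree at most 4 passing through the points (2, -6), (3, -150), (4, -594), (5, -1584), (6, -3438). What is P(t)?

P(t) = -3t^4 + t^3 + 6t^2 + 2t + 6

Write P(t) = at^4 + bt^3 + ct^2 + dt + e. Substituting each data point gives a linear system:
  16a + 8b + 4c + 2d + e = -6
  81a + 27b + 9c + 3d + e = -150
  256a + 64b + 16c + 4d + e = -594
  625a + 125b + 25c + 5d + e = -1584
  1296a + 216b + 36c + 6d + e = -3438
Solving the system yields a = -3, b = 1, c = 6, d = 2, e = 6.
So P(t) = -3t^4 + t^3 + 6t^2 + 2t + 6.
Check: P(4) = -594. ✓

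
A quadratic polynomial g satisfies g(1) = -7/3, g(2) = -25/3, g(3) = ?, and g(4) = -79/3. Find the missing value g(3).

-49/3

The 3 known points determine the degree-2 polynomial uniquely.
Write g(n) = an^2 + bn + c. Substituting each data point gives a linear system:
  a + b + c = -7/3
  4a + 2b + c = -25/3
  16a + 4b + c = -79/3
Solving the system yields a = -1, b = -3, c = 5/3.
So g(n) = -n^2 - 3n + 5/3.
Then g(3) = -49/3.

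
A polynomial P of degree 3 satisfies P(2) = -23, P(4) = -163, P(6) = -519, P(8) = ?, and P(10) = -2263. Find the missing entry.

-1187

The 4 known points determine the degree-3 polynomial uniquely.
Write P(n) = an^3 + bn^2 + cn + d. Substituting each data point gives a linear system:
  8a + 4b + 2c + d = -23
  64a + 16b + 4c + d = -163
  216a + 36b + 6c + d = -519
  1000a + 100b + 10c + d = -2263
Solving the system yields a = -2, b = -3, c = 4, d = -3.
So P(n) = -2n³ - 3n² + 4n - 3.
Then P(8) = -1187.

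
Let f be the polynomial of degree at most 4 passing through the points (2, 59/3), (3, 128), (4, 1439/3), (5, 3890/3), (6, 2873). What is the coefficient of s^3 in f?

-5

Write f(s) = as^4 + bs^3 + cs^2 + ds + e. Substituting each data point gives a linear system:
  16a + 8b + 4c + 2d + e = 59/3
  81a + 27b + 9c + 3d + e = 128
  256a + 64b + 16c + 4d + e = 1439/3
  625a + 125b + 25c + 5d + e = 3890/3
  1296a + 216b + 36c + 6d + e = 2873
Solving the system yields a = 3, b = -5, c = 5/3, d = 0, e = 5.
So f(s) = 3s^4 - 5s^3 + (5/3)s^2 + 5.
The coefficient of s^3 is -5.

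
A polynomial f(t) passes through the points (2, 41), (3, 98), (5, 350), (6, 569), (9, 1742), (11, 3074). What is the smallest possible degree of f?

Divided differences on the nodes 2, 3, 5, 6, 9, 11:
  order 0: 41  98  350  569  1742  3074
  order 1: 57  126  219  391  666
  order 2: 23  31  43  55
  order 3: 2  2  2
  order 4: 0  0
  order 5: 0
The order-3 divided differences are all 2 (nonzero) and every higher order vanishes, so the data lies on a polynomial of degree exactly 3.

3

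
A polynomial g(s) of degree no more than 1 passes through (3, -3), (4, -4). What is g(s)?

g(s) = -s

Using the Lagrange interpolation formula with nodes 3, 4:
  L_0(s) = (s - 4) / -1
  L_1(s) = (s - 3) / 1
Then g(s) = -3·L_0(s) - 4·L_1(s).
Expanding and collecting terms gives g(s) = -s.
Check: g(4) = -4. ✓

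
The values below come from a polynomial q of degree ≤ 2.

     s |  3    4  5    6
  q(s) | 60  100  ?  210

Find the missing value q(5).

On equispaced nodes a degree-2 polynomial has vanishing third forward difference, so
  - q(3) + 3·q(4) - 3·q(5) + q(6) = 0.
Substituting the known values and solving for q(5):
  -3·q(5) = -450
  q(5) = 150.

150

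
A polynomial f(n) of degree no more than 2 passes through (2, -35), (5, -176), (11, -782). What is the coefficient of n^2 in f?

-6

Write f(n) = an^2 + bn + c. Substituting each data point gives a linear system:
  4a + 2b + c = -35
  25a + 5b + c = -176
  121a + 11b + c = -782
Solving the system yields a = -6, b = -5, c = -1.
So f(n) = -6n^2 - 5n - 1.
The leading coefficient is -6.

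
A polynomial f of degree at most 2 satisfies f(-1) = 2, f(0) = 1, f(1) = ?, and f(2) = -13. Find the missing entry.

-4

The 3 known points determine the degree-2 polynomial uniquely.
Write f(n) = an^2 + bn + c. Substituting each data point gives a linear system:
  a - b + c = 2
  c = 1
  4a + 2b + c = -13
Solving the system yields a = -2, b = -3, c = 1.
So f(n) = -2n^2 - 3n + 1.
Then f(1) = -4.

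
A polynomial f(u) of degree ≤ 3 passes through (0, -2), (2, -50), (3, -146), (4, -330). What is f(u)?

f(u) = -5u^3 + u^2 - 6u - 2

Write f(u) = au^3 + bu^2 + cu + d. Substituting each data point gives a linear system:
  d = -2
  8a + 4b + 2c + d = -50
  27a + 9b + 3c + d = -146
  64a + 16b + 4c + d = -330
Solving the system yields a = -5, b = 1, c = -6, d = -2.
So f(u) = -5u^3 + u^2 - 6u - 2.
Check: f(2) = -50. ✓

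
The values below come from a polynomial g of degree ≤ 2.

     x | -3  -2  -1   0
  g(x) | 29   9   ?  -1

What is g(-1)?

On equispaced nodes a degree-2 polynomial has vanishing third forward difference, so
  - g(-3) + 3·g(-2) - 3·g(-1) + g(0) = 0.
Substituting the known values and solving for g(-1):
  -3·g(-1) = 3
  g(-1) = -1.

-1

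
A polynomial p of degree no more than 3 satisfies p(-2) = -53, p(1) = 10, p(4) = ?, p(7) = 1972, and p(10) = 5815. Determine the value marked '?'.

On equispaced nodes a degree-3 polynomial has vanishing fourth forward difference, so
  p(-2) - 4·p(1) + 6·p(4) - 4·p(7) + p(10) = 0.
Substituting the known values and solving for p(4):
  6·p(4) = 2166
  p(4) = 361.

361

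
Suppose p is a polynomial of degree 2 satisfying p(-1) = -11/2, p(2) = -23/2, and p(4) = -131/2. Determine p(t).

p(t) = -5t^2 + 3t + 5/2

Using the Lagrange interpolation formula with nodes -1, 2, 4:
  L_0(t) = (t - 2)(t - 4) / 15
  L_1(t) = (t + 1)(t - 4) / -6
  L_2(t) = (t + 1)(t - 2) / 10
Then p(t) = -11/2·L_0(t) - 23/2·L_1(t) - 131/2·L_2(t).
Expanding and collecting terms gives p(t) = -5t^2 + 3t + 5/2.
Check: p(-1) = -11/2. ✓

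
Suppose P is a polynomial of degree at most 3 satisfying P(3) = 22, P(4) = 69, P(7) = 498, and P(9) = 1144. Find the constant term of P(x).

1

Write P(x) = ax^3 + bx^2 + cx + d. Substituting each data point gives a linear system:
  27a + 9b + 3c + d = 22
  64a + 16b + 4c + d = 69
  343a + 49b + 7c + d = 498
  729a + 81b + 9c + d = 1144
Solving the system yields a = 2, b = -4, c = 1, d = 1.
So P(x) = 2x³ - 4x² + x + 1.
The constant term is 1.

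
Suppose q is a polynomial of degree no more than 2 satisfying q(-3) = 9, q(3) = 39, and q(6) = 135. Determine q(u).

Write q(u) = au^2 + bu + c. Substituting each data point gives a linear system:
  9a - 3b + c = 9
  9a + 3b + c = 39
  36a + 6b + c = 135
Solving the system yields a = 3, b = 5, c = -3.
So q(u) = 3u^2 + 5u - 3.
Check: q(6) = 135. ✓

q(u) = 3u^2 + 5u - 3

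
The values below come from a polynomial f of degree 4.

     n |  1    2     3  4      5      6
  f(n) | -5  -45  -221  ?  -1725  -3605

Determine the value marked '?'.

-701

On equispaced nodes a degree-4 polynomial has vanishing fifth forward difference, so
  - f(1) + 5·f(2) - 10·f(3) + 10·f(4) - 5·f(5) + f(6) = 0.
Substituting the known values and solving for f(4):
  10·f(4) = -7010
  f(4) = -701.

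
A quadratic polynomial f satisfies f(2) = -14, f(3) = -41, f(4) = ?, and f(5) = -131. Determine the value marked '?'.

-80

On equispaced nodes a degree-2 polynomial has vanishing third forward difference, so
  - f(2) + 3·f(3) - 3·f(4) + f(5) = 0.
Substituting the known values and solving for f(4):
  -3·f(4) = 240
  f(4) = -80.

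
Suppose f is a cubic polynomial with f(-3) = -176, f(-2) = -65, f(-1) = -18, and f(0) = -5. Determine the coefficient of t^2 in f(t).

-2

Write f(t) = at^3 + bt^2 + ct + d. Substituting each data point gives a linear system:
  -27a + 9b - 3c + d = -176
  -8a + 4b - 2c + d = -65
  -a + b - c + d = -18
  d = -5
Solving the system yields a = 5, b = -2, c = 6, d = -5.
So f(t) = 5t³ - 2t² + 6t - 5.
The coefficient of t^2 is -2.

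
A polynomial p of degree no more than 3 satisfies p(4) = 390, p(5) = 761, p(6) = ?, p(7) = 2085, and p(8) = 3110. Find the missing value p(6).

1314

The 4 known points determine the degree-3 polynomial uniquely.
Write p(n) = an^3 + bn^2 + cn + d. Substituting each data point gives a linear system:
  64a + 16b + 4c + d = 390
  125a + 25b + 5c + d = 761
  343a + 49b + 7c + d = 2085
  512a + 64b + 8c + d = 3110
Solving the system yields a = 6, b = 1, c = -4, d = 6.
So p(n) = 6n³ + n² - 4n + 6.
Then p(6) = 1314.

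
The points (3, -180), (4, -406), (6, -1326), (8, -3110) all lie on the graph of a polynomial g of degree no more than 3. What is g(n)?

g(n) = -6n^3 - 4n - 6

Write g(n) = an^3 + bn^2 + cn + d. Substituting each data point gives a linear system:
  27a + 9b + 3c + d = -180
  64a + 16b + 4c + d = -406
  216a + 36b + 6c + d = -1326
  512a + 64b + 8c + d = -3110
Solving the system yields a = -6, b = 0, c = -4, d = -6.
So g(n) = -6n^3 - 4n - 6.
Check: g(3) = -180. ✓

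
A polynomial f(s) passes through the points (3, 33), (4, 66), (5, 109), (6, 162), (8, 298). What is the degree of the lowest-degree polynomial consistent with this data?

Divided differences on the nodes 3, 4, 5, 6, 8:
  order 0: 33  66  109  162  298
  order 1: 33  43  53  68
  order 2: 5  5  5
  order 3: 0  0
  order 4: 0
The order-2 divided differences are all 5 (nonzero) and every higher order vanishes, so the data lies on a polynomial of degree exactly 2.

2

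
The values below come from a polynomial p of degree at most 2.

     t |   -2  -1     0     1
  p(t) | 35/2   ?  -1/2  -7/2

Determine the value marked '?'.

13/2

The 3 known points determine the degree-2 polynomial uniquely.
Write p(t) = at^2 + bt + c. Substituting each data point gives a linear system:
  4a - 2b + c = 35/2
  c = -1/2
  a + b + c = -7/2
Solving the system yields a = 2, b = -5, c = -1/2.
So p(t) = 2t² - 5t - 1/2.
Then p(-1) = 13/2.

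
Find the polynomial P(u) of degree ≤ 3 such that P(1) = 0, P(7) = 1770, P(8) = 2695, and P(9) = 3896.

P(u) = 6u^3 - 6u^2 + u - 1

Write P(u) = au^3 + bu^2 + cu + d. Substituting each data point gives a linear system:
  a + b + c + d = 0
  343a + 49b + 7c + d = 1770
  512a + 64b + 8c + d = 2695
  729a + 81b + 9c + d = 3896
Solving the system yields a = 6, b = -6, c = 1, d = -1.
So P(u) = 6u^3 - 6u^2 + u - 1.
Check: P(9) = 3896. ✓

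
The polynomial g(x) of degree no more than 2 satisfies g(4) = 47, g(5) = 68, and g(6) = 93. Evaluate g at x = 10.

Forward differences of the values at x = 4, 5, 6:
  g  : 47  68  93
  Δ  : 21  25
  Δ^2: 4
The second differences are constant, confirming degree 2.
Interpolating (Newton forward form) and evaluating at x = 10 gives g(10) = 233.

233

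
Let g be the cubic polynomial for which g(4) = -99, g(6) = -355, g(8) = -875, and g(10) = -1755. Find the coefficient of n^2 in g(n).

3

Write g(n) = an^3 + bn^2 + cn + d. Substituting each data point gives a linear system:
  64a + 16b + 4c + d = -99
  216a + 36b + 6c + d = -355
  512a + 64b + 8c + d = -875
  1000a + 100b + 10c + d = -1755
Solving the system yields a = -2, b = 3, c = -6, d = 5.
So g(n) = -2n³ + 3n² - 6n + 5.
The coefficient of n^2 is 3.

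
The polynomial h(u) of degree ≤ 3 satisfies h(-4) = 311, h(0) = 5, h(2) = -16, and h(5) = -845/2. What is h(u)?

h(u) = -4u^3 + 3u^2 - (1/2)u + 5

Write h(u) = au^3 + bu^2 + cu + d. Substituting each data point gives a linear system:
  -64a + 16b - 4c + d = 311
  d = 5
  8a + 4b + 2c + d = -16
  125a + 25b + 5c + d = -845/2
Solving the system yields a = -4, b = 3, c = -1/2, d = 5.
So h(u) = -4u^3 + 3u^2 - (1/2)u + 5.
Check: h(-4) = 311. ✓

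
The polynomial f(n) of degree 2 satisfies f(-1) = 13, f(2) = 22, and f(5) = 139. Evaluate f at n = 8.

Forward differences of the values at n = -1, 2, 5:
  f  : 13  22  139
  Δ  : 9  117
  Δ^2: 108
The second differences are constant, confirming degree 2.
Interpolating (Newton forward form) and evaluating at n = 8 gives f(8) = 364.

364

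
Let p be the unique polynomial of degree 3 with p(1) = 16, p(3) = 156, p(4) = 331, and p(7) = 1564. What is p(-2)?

-29

Using the Lagrange interpolation formula with nodes 1, 3, 4, 7:
  L_0(n) = (n - 3)(n - 4)(n - 7) / -36
  L_1(n) = (n - 1)(n - 4)(n - 7) / 8
  L_2(n) = (n - 1)(n - 3)(n - 7) / -9
  L_3(n) = (n - 1)(n - 3)(n - 4) / 72
Then p(n) = 16·L_0(n) + 156·L_1(n) + 331·L_2(n) + 1564·L_3(n).
Expanding and collecting terms gives p(n) = 4n^3 + 3n^2 + 6n + 3.
Evaluating at n = -2: p(-2) = -29.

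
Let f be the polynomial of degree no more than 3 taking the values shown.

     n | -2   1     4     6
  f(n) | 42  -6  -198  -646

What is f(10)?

Using the Lagrange interpolation formula with nodes -2, 1, 4, 6:
  L_0(n) = (n - 1)(n - 4)(n - 6) / -144
  L_1(n) = (n + 2)(n - 4)(n - 6) / 45
  L_2(n) = (n + 2)(n - 1)(n - 6) / -36
  L_3(n) = (n + 2)(n - 1)(n - 4) / 80
Then f(n) = 42·L_0(n) - 6·L_1(n) - 198·L_2(n) - 646·L_3(n).
Expanding and collecting terms gives f(n) = -3n³ + n² - 6n + 2.
Evaluating at n = 10: f(10) = -2958.

-2958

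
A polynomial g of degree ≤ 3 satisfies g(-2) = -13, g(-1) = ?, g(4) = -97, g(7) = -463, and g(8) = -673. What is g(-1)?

The 4 known points determine the degree-3 polynomial uniquely.
Write g(t) = at^3 + bt^2 + ct + d. Substituting each data point gives a linear system:
  -8a + 4b - 2c + d = -13
  64a + 16b + 4c + d = -97
  343a + 49b + 7c + d = -463
  512a + 64b + 8c + d = -673
Solving the system yields a = -1, b = -3, c = 4, d = -1.
So g(t) = -t³ - 3t² + 4t - 1.
Then g(-1) = -7.

-7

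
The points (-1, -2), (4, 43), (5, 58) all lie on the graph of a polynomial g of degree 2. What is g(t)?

Using the Lagrange interpolation formula with nodes -1, 4, 5:
  L_0(t) = (t - 4)(t - 5) / 30
  L_1(t) = (t + 1)(t - 5) / -5
  L_2(t) = (t + 1)(t - 4) / 6
Then g(t) = -2·L_0(t) + 43·L_1(t) + 58·L_2(t).
Expanding and collecting terms gives g(t) = t^2 + 6t + 3.
Check: g(4) = 43. ✓

g(t) = t^2 + 6t + 3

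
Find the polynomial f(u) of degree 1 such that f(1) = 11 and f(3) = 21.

Using the Lagrange interpolation formula with nodes 1, 3:
  L_0(u) = (u - 3) / -2
  L_1(u) = (u - 1) / 2
Then f(u) = 11·L_0(u) + 21·L_1(u).
Expanding and collecting terms gives f(u) = 5u + 6.
Check: f(3) = 21. ✓

f(u) = 5u + 6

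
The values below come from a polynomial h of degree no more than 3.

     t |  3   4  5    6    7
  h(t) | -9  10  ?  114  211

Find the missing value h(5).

On equispaced nodes a degree-3 polynomial has vanishing fourth forward difference, so
  h(3) - 4·h(4) + 6·h(5) - 4·h(6) + h(7) = 0.
Substituting the known values and solving for h(5):
  6·h(5) = 294
  h(5) = 49.

49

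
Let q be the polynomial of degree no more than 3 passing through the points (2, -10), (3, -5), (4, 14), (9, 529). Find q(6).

118

Using the Lagrange interpolation formula with nodes 2, 3, 4, 9:
  L_0(x) = (x - 3)(x - 4)(x - 9) / -14
  L_1(x) = (x - 2)(x - 4)(x - 9) / 6
  L_2(x) = (x - 2)(x - 3)(x - 9) / -10
  L_3(x) = (x - 2)(x - 3)(x - 4) / 210
Then q(x) = -10·L_0(x) - 5·L_1(x) + 14·L_2(x) + 529·L_3(x).
Expanding and collecting terms gives q(x) = x³ - 2x² - 4x - 2.
Evaluating at x = 6: q(6) = 118.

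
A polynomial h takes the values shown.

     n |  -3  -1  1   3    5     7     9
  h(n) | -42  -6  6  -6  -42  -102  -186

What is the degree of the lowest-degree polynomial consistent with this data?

2

Forward differences of the values at n = -3, -1, 1, 3, 5, 7, 9:
  h  : -42  -6  6  -6  -42  -102  -186
  Δ  : 36  12  -12  -36  -60  -84
  Δ^2: -24  -24  -24  -24  -24
  Δ^3: 0  0  0  0
  Δ^4: 0  0  0
  Δ^5: 0  0
  Δ^6: 0
The second differences are constant (-24) and nonzero, while all higher differences vanish, so the minimal degree is 2.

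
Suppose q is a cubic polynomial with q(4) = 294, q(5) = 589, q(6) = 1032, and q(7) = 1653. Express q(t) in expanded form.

Write q(t) = at^3 + bt^2 + ct + d. Substituting each data point gives a linear system:
  64a + 16b + 4c + d = 294
  125a + 25b + 5c + d = 589
  216a + 36b + 6c + d = 1032
  343a + 49b + 7c + d = 1653
Solving the system yields a = 5, b = -1, c = -1, d = -6.
So q(t) = 5t^3 - t^2 - t - 6.
Check: q(6) = 1032. ✓

q(t) = 5t^3 - t^2 - t - 6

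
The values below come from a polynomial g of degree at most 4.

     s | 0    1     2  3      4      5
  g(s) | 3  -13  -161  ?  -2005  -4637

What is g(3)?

-693

The 5 known points determine the degree-4 polynomial uniquely.
Write g(s) = as^4 + bs^3 + cs^2 + ds + e. Substituting each data point gives a linear system:
  e = 3
  a + b + c + d + e = -13
  16a + 8b + 4c + 2d + e = -161
  256a + 64b + 16c + 4d + e = -2005
  625a + 125b + 25c + 5d + e = -4637
Solving the system yields a = -6, b = -6, c = -6, d = 2, e = 3.
So g(s) = -6s⁴ - 6s³ - 6s² + 2s + 3.
Then g(3) = -693.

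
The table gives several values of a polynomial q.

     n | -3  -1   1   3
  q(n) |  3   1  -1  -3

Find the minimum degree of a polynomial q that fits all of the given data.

1

Forward differences of the values at n = -3, -1, 1, 3:
  q  : 3  1  -1  -3
  Δ  : -2  -2  -2
  Δ^2: 0  0
  Δ^3: 0
The first differences are constant (-2) and nonzero, while all higher differences vanish, so the minimal degree is 1.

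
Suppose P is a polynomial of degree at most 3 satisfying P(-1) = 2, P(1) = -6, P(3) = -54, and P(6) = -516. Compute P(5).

-286

Using the Lagrange interpolation formula with nodes -1, 1, 3, 6:
  L_0(x) = (x - 1)(x - 3)(x - 6) / -56
  L_1(x) = (x + 1)(x - 3)(x - 6) / 20
  L_2(x) = (x + 1)(x - 1)(x - 6) / -24
  L_3(x) = (x + 1)(x - 1)(x - 3) / 105
Then P(x) = 2·L_0(x) - 6·L_1(x) - 54·L_2(x) - 516·L_3(x).
Expanding and collecting terms gives P(x) = -3x^3 + 4x^2 - x - 6.
Evaluating at x = 5: P(5) = -286.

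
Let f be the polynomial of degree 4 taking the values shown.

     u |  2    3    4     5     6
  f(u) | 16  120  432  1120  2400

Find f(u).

f(u) = 2u^4 - 6u^2 + 4u

Write f(u) = au^4 + bu^3 + cu^2 + du + e. Substituting each data point gives a linear system:
  16a + 8b + 4c + 2d + e = 16
  81a + 27b + 9c + 3d + e = 120
  256a + 64b + 16c + 4d + e = 432
  625a + 125b + 25c + 5d + e = 1120
  1296a + 216b + 36c + 6d + e = 2400
Solving the system yields a = 2, b = 0, c = -6, d = 4, e = 0.
So f(u) = 2u^4 - 6u^2 + 4u.
Check: f(3) = 120. ✓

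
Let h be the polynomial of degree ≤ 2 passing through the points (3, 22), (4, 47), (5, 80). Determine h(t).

h(t) = 4t^2 - 3t - 5

Using the Lagrange interpolation formula with nodes 3, 4, 5:
  L_0(t) = (t - 4)(t - 5) / 2
  L_1(t) = (t - 3)(t - 5) / -1
  L_2(t) = (t - 3)(t - 4) / 2
Then h(t) = 22·L_0(t) + 47·L_1(t) + 80·L_2(t).
Expanding and collecting terms gives h(t) = 4t² - 3t - 5.
Check: h(5) = 80. ✓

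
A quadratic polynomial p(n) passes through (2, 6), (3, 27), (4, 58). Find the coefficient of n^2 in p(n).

5

Write p(n) = an^2 + bn + c. Substituting each data point gives a linear system:
  4a + 2b + c = 6
  9a + 3b + c = 27
  16a + 4b + c = 58
Solving the system yields a = 5, b = -4, c = -6.
So p(n) = 5n^2 - 4n - 6.
The leading coefficient is 5.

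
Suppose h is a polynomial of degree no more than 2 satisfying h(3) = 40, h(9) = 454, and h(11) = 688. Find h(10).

Write h(s) = as^2 + bs + c. Substituting each data point gives a linear system:
  9a + 3b + c = 40
  81a + 9b + c = 454
  121a + 11b + c = 688
Solving the system yields a = 6, b = -3, c = -5.
So h(s) = 6s² - 3s - 5.
Then h(10) = 565.

565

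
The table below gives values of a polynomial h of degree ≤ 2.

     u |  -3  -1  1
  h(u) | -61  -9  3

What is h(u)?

Write h(u) = au^2 + bu + c. Substituting each data point gives a linear system:
  9a - 3b + c = -61
  a - b + c = -9
  a + b + c = 3
Solving the system yields a = -5, b = 6, c = 2.
So h(u) = -5u² + 6u + 2.
Check: h(1) = 3. ✓

h(u) = -5u^2 + 6u + 2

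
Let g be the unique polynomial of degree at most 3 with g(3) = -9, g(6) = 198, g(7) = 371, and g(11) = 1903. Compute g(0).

Using the Lagrange interpolation formula with nodes 3, 6, 7, 11:
  L_0(x) = (x - 6)(x - 7)(x - 11) / -96
  L_1(x) = (x - 3)(x - 7)(x - 11) / 15
  L_2(x) = (x - 3)(x - 6)(x - 11) / -16
  L_3(x) = (x - 3)(x - 6)(x - 7) / 160
Then g(x) = -9·L_0(x) + 198·L_1(x) + 371·L_2(x) + 1903·L_3(x).
Expanding and collecting terms gives g(x) = 2x^3 - 6x^2 - 3x.
Evaluating at x = 0: g(0) = 0.

0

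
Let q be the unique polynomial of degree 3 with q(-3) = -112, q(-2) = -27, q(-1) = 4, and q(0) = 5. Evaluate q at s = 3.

68

Forward differences of the values at s = -3, -2, -1, 0:
  q  : -112  -27  4  5
  Δ  : 85  31  1
  Δ^2: -54  -30
  Δ^3: 24
The third differences are constant, confirming degree 3.
Interpolating (Newton forward form) and evaluating at s = 3 gives q(3) = 68.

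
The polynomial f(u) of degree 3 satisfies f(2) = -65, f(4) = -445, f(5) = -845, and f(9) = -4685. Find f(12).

-10925

Using the Lagrange interpolation formula with nodes 2, 4, 5, 9:
  L_0(u) = (u - 4)(u - 5)(u - 9) / -42
  L_1(u) = (u - 2)(u - 5)(u - 9) / 10
  L_2(u) = (u - 2)(u - 4)(u - 9) / -12
  L_3(u) = (u - 2)(u - 4)(u - 5) / 140
Then f(u) = -65·L_0(u) - 445·L_1(u) - 845·L_2(u) - 4685·L_3(u).
Expanding and collecting terms gives f(u) = -6u^3 - 4u^2 + 2u - 5.
Evaluating at u = 12: f(12) = -10925.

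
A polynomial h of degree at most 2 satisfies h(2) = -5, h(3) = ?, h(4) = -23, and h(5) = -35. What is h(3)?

-13

On equispaced nodes a degree-2 polynomial has vanishing third forward difference, so
  - h(2) + 3·h(3) - 3·h(4) + h(5) = 0.
Substituting the known values and solving for h(3):
  3·h(3) = -39
  h(3) = -13.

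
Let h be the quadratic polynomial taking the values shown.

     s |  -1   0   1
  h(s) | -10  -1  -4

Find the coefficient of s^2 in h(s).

-6

Write h(s) = as^2 + bs + c. Substituting each data point gives a linear system:
  a - b + c = -10
  c = -1
  a + b + c = -4
Solving the system yields a = -6, b = 3, c = -1.
So h(s) = -6s^2 + 3s - 1.
The leading coefficient is -6.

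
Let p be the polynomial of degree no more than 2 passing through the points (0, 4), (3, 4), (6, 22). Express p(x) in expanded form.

Using the Lagrange interpolation formula with nodes 0, 3, 6:
  L_0(x) = (x - 3)(x - 6) / 18
  L_1(x) = x(x - 6) / -9
  L_2(x) = x(x - 3) / 18
Then p(x) = 4·L_0(x) + 4·L_1(x) + 22·L_2(x).
Expanding and collecting terms gives p(x) = x² - 3x + 4.
Check: p(3) = 4. ✓

p(x) = x^2 - 3x + 4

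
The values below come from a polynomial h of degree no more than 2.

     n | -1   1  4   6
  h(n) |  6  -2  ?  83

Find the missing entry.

The 3 known points determine the degree-2 polynomial uniquely.
Write h(n) = an^2 + bn + c. Substituting each data point gives a linear system:
  a - b + c = 6
  a + b + c = -2
  36a + 6b + c = 83
Solving the system yields a = 3, b = -4, c = -1.
So h(n) = 3n^2 - 4n - 1.
Then h(4) = 31.

31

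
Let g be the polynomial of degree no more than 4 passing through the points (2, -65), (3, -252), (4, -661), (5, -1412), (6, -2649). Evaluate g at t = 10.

Using the Lagrange interpolation formula with nodes 2, 3, 4, 5, 6:
  L_0(t) = (t - 3)(t - 4)(t - 5)(t - 6) / 24
  L_1(t) = (t - 2)(t - 4)(t - 5)(t - 6) / -6
  L_2(t) = (t - 2)(t - 3)(t - 5)(t - 6) / 4
  L_3(t) = (t - 2)(t - 3)(t - 4)(t - 6) / -6
  L_4(t) = (t - 2)(t - 3)(t - 4)(t - 5) / 24
Then g(t) = -65·L_0(t) - 252·L_1(t) - 661·L_2(t) - 1412·L_3(t) - 2649·L_4(t).
Expanding and collecting terms gives g(t) = -t⁴ - 6t³ - 2t² + 2t + 3.
Evaluating at t = 10: g(10) = -16177.

-16177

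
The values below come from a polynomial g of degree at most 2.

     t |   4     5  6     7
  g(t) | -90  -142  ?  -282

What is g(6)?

The 3 known points determine the degree-2 polynomial uniquely.
Write g(t) = at^2 + bt + c. Substituting each data point gives a linear system:
  16a + 4b + c = -90
  25a + 5b + c = -142
  49a + 7b + c = -282
Solving the system yields a = -6, b = 2, c = -2.
So g(t) = -6t² + 2t - 2.
Then g(6) = -206.

-206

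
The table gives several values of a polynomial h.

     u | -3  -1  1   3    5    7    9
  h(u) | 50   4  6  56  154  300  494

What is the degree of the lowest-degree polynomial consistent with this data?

2

Forward differences of the values at u = -3, -1, 1, 3, 5, 7, 9:
  h  : 50  4  6  56  154  300  494
  Δ  : -46  2  50  98  146  194
  Δ^2: 48  48  48  48  48
  Δ^3: 0  0  0  0
  Δ^4: 0  0  0
  Δ^5: 0  0
  Δ^6: 0
The second differences are constant (48) and nonzero, while all higher differences vanish, so the minimal degree is 2.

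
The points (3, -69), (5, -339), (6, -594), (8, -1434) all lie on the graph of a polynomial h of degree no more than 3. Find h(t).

Write h(t) = at^3 + bt^2 + ct + d. Substituting each data point gives a linear system:
  27a + 9b + 3c + d = -69
  125a + 25b + 5c + d = -339
  216a + 36b + 6c + d = -594
  512a + 64b + 8c + d = -1434
Solving the system yields a = -3, b = 2, c = -4, d = 6.
So h(t) = -3t³ + 2t² - 4t + 6.
Check: h(3) = -69. ✓

h(t) = -3t^3 + 2t^2 - 4t + 6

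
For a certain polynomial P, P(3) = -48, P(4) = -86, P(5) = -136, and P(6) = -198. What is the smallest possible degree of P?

Forward differences of the values at n = 3, 4, 5, 6:
  P  : -48  -86  -136  -198
  Δ  : -38  -50  -62
  Δ^2: -12  -12
  Δ^3: 0
The second differences are constant (-12) and nonzero, while all higher differences vanish, so the minimal degree is 2.

2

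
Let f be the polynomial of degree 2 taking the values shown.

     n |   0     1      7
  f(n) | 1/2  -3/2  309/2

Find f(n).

f(n) = 4n^2 - 6n + 1/2

Using the Lagrange interpolation formula with nodes 0, 1, 7:
  L_0(n) = (n - 1)(n - 7) / 7
  L_1(n) = n(n - 7) / -6
  L_2(n) = n(n - 1) / 42
Then f(n) = 1/2·L_0(n) - 3/2·L_1(n) + 309/2·L_2(n).
Expanding and collecting terms gives f(n) = 4n^2 - 6n + 1/2.
Check: f(0) = 1/2. ✓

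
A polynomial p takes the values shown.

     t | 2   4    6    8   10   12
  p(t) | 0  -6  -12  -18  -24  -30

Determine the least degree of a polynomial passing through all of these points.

1

Forward differences of the values at t = 2, 4, 6, 8, 10, 12:
  p  : 0  -6  -12  -18  -24  -30
  Δ  : -6  -6  -6  -6  -6
  Δ^2: 0  0  0  0
  Δ^3: 0  0  0
  Δ^4: 0  0
  Δ^5: 0
The first differences are constant (-6) and nonzero, while all higher differences vanish, so the minimal degree is 1.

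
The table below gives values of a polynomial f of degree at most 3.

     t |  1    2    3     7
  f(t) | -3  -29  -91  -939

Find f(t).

f(t) = -2t^3 - 6t^2 + 6t - 1

Using the Lagrange interpolation formula with nodes 1, 2, 3, 7:
  L_0(t) = (t - 2)(t - 3)(t - 7) / -12
  L_1(t) = (t - 1)(t - 3)(t - 7) / 5
  L_2(t) = (t - 1)(t - 2)(t - 7) / -8
  L_3(t) = (t - 1)(t - 2)(t - 3) / 120
Then f(t) = -3·L_0(t) - 29·L_1(t) - 91·L_2(t) - 939·L_3(t).
Expanding and collecting terms gives f(t) = -2t^3 - 6t^2 + 6t - 1.
Check: f(3) = -91. ✓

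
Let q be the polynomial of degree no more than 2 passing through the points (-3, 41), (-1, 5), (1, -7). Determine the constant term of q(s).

Write q(s) = as^2 + bs + c. Substituting each data point gives a linear system:
  9a - 3b + c = 41
  a - b + c = 5
  a + b + c = -7
Solving the system yields a = 3, b = -6, c = -4.
So q(s) = 3s^2 - 6s - 4.
The constant term is -4.

-4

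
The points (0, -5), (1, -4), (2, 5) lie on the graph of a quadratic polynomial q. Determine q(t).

Write q(t) = at^2 + bt + c. Substituting each data point gives a linear system:
  c = -5
  a + b + c = -4
  4a + 2b + c = 5
Solving the system yields a = 4, b = -3, c = -5.
So q(t) = 4t^2 - 3t - 5.
Check: q(2) = 5. ✓

q(t) = 4t^2 - 3t - 5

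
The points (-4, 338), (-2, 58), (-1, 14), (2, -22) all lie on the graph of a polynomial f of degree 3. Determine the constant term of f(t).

Write f(t) = at^3 + bt^2 + ct + d. Substituting each data point gives a linear system:
  -64a + 16b - 4c + d = 338
  -8a + 4b - 2c + d = 58
  -a + b - c + d = 14
  8a + 4b + 2c + d = -22
Solving the system yields a = -4, b = 4, c = -4, d = 2.
So f(t) = -4t^3 + 4t^2 - 4t + 2.
The constant term is 2.

2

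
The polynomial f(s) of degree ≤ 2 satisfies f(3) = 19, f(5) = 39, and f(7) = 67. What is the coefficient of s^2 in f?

Write f(s) = as^2 + bs + c. Substituting each data point gives a linear system:
  9a + 3b + c = 19
  25a + 5b + c = 39
  49a + 7b + c = 67
Solving the system yields a = 1, b = 2, c = 4.
So f(s) = s² + 2s + 4.
The leading coefficient is 1.

1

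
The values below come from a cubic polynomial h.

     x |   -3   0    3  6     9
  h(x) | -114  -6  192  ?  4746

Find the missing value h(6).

1452

On equispaced nodes a degree-3 polynomial has vanishing fourth forward difference, so
  h(-3) - 4·h(0) + 6·h(3) - 4·h(6) + h(9) = 0.
Substituting the known values and solving for h(6):
  -4·h(6) = -5808
  h(6) = 1452.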